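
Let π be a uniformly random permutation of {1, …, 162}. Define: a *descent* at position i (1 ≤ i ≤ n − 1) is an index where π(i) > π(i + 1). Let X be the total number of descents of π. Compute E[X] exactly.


Write X = Σ X_I over i = 1, …, 161, with X_I the indicator of one descent.
There are 161 indicators.
For each fixed i, the pair (π(i), π(i+1)) is a uniformly random ordered pair of distinct values from {1, …, 162}; by symmetry P[π(i) > π(i+1)] = 1/2.
By linearity: E[X] = 161 · (1/2) = (162 − 1) · (1/2) = 161/2 ≈ 80.500000.

E[X] = 161/2 = 80.500000.


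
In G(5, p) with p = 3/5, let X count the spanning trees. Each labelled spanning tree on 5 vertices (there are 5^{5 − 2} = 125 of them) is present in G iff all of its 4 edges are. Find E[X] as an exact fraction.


K_5 has 5^{5 − 2} = 125 labelled spanning trees.
For each such spanning tree H, let X_H = 1 if all 4 edges of H are present in G. Then P[X_H = 1] = p^{4} = (3/5)^{4} = 81/625.
Summing the indicators: E[X] = Σ_H E[X_H] = 125 · p^{4} = 125 · 81/625 = 81/5.
Numerically: E[X] ≈ 16.2.

E[X] = 125 · (3/5)^{4} = 81/5 ≈ 16.2.


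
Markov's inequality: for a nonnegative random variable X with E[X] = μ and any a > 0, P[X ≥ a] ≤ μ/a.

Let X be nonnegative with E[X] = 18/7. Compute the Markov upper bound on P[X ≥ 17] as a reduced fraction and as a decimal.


μ = E[X] = 18/7, a = 17.
Markov: P[X ≥ 17] ≤ μ/a = (18/7)/17 = 18/119.
Numerically: ≈ 0.151.
(Since a = 17 > μ = 2.571, the bound 18/119 is < 1 and informative.)

P[X ≥ 17] ≤ 18/119 ≈ 0.151.


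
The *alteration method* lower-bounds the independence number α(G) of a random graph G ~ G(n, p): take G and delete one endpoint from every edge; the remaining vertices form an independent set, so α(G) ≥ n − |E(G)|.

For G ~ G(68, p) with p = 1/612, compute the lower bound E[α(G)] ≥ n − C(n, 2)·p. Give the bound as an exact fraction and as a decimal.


E[|E(G)|] = C(68, 2)·p = 2278 · (1/612) = 67/18.
E[α(G)] ≥ n − E[|E(G)|] = 68 − 67/18 = 1157/18.
Numerically: ≈ 64.278.
(This is only a lower bound; the true E[α(G)] may be larger.)

E[α(G)] ≥ 1157/18 ≈ 64.278.


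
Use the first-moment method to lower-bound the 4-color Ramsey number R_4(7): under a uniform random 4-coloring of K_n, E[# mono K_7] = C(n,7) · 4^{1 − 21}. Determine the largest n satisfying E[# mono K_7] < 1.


We need C(n, 7) · 4^{1 − 21} < 1, i.e. C(n, 7) < 4^{21 − 1} = 1099511627776.
Check values of n near the boundary:
  n = 176: C(176, 7) = 919790691600; 919790691600 < 1099511627776? YES
  n = 177: C(177, 7) = 957664425960; 957664425960 < 1099511627776? YES
  n = 178: C(178, 7) = 996867063280; 996867063280 < 1099511627776? YES
  n = 179: C(179, 7) = 1037437234460; 1037437234460 < 1099511627776? YES
  n = 180: C(180, 7) = 1079414463600; 1079414463600 < 1099511627776? YES
  n = 181: C(181, 7) = 1122839183400; 1122839183400 < 1099511627776? NO
The largest n with C(n, 7) < 1099511627776 is n = 180 (where E[X] = 67463403975/68719476736 ≈ 0.981722). Hence R_4(7) > 180, i.e. R_4(7) ≥ 181.

Largest n = 180; hence R_4(7) > 180.


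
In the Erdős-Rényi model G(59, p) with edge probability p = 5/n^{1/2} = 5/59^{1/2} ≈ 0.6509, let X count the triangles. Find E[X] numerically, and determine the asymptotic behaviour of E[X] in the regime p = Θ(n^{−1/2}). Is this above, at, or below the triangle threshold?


Number of potential triangles: C(59, 3) = 32509.
Each occurs with probability p³ ≈ (0.6509)³ ≈ 2.758240e-01.
By linearity: E[X] = C(59, 3)·p³ ≈ 32509 · 2.758240e-01 ≈ 8966.7612.
Since α = 1/2 < 1, p = c/n^{1/2} ≫ 1/n is above the triangle threshold p ~ 1/n. Asymptotically E[X] ~ (c³/6)·n^{3(1−α)} = (5³/6)·n^{1.5} → ∞; triangles are abundant w.h.p.

E[X] ≈ 8966.7612; in regime p = Θ(1/n^{1/2}) E[X] diverges (above the triangle threshold p ~ 1/n).


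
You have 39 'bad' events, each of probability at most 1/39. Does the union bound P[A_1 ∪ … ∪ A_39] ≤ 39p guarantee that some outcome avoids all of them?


Union bound: P[∪_{i=1}^{39} A_i] ≤ Σ_i P[A_i] ≤ 39·p = 39·(1/39) = 1.
Numerically: 1 ≈ 1.0000.
Is 1 < 1? NO.
Since the bound 1 is ≥ 1, the union bound is uninformative here; it does NOT by itself certify existence.

39·p = 1 ≈ 1.0000; existence NOT certified by the union bound.


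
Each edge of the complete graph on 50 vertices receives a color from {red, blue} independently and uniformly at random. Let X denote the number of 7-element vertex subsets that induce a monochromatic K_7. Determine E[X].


Let X = Σ_S X_S over the C(50, 7) = 99884400 subsets S of size 7, where X_S = 1 if the K_7 on S is monochromatic.
For a fixed S, the K_7 on S has C(7, 2) = 21 edges. P[all 21 edges red] = (1/2)^21, and likewise for blue, so P[monochromatic] = 2·(1/2)^21 = 2^{1 − 21} = 1/1048576.
By linearity: E[X] = C(50, 7) · 2^{1 − 21} = 99884400 · 1/1048576 = 6242775/65536.
Numerically: E[X] ≈ 95.25719.

E[X] = C(50,7)·2^(1−C(7,2)) = 6242775/65536 ≈ 95.25719.


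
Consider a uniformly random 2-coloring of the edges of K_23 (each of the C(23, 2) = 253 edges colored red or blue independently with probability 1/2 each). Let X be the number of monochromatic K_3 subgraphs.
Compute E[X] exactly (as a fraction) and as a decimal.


Let X = Σ_S X_S over the C(23, 3) = 1771 subsets S of size 3, where X_S = 1 if the K_3 on S is monochromatic.
For a fixed S, the K_3 on S has C(3, 2) = 3 edges. P[all 3 edges red] = (1/2)^3, and likewise for blue, so P[monochromatic] = 2·(1/2)^3 = 2^{1 − 3} = 1/4.
Summing: E[X] = C(23, 3) · 2^{1 − 3} = 1771 · 1/4 = 1771/4.
Numerically: E[X] ≈ 442.750.

E[X] = C(23,3)·2^(1−C(3,2)) = 1771/4 ≈ 442.750.


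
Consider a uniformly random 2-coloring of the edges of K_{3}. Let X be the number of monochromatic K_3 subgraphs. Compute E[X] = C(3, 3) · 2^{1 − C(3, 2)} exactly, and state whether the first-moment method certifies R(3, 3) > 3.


E[X] = C(3, 3) · 2^{1 − 3} = 1 · 2^{−2} = 1/4.
As a reduced fraction: E[X] = 1/4 ≈ 0.25000.
Is E[X] < 1? YES.
Since E[X] < 1, there exists a 2-coloring of K_{3} with no monochromatic K_3; hence R(3, 3) > 3.

E[X] = 1/4 ≈ 0.25000; E[X] < 1, so R(3, 3) > 3.


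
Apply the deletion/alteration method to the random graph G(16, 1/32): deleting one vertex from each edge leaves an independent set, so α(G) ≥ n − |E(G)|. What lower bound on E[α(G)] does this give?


E[|E(G)|] = C(16, 2)·p = 120 · (1/32) = 15/4.
E[α(G)] ≥ n − E[|E(G)|] = 16 − 15/4 = 49/4.
Numerically: ≈ 12.250000.
(This is only a lower bound; the true E[α(G)] may be larger.)

E[α(G)] ≥ 49/4 ≈ 12.250000.


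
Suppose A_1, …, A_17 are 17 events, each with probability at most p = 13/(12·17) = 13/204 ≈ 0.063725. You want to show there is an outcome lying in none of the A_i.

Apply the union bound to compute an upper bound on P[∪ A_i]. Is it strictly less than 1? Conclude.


Union bound: P[∪_{i=1}^{17} A_i] ≤ Σ_i P[A_i] ≤ 17·p = 17·(13/204) = 13/12.
Numerically: 13/12 ≈ 1.083333.
Is 13/12 < 1? NO.
Since the bound 13/12 is ≥ 1, the union bound is uninformative here; it does NOT by itself certify existence.

17·p = 13/12 ≈ 1.083333; existence NOT certified by the union bound.


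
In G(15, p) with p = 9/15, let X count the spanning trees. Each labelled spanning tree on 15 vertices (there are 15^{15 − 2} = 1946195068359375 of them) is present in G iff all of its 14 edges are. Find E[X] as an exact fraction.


K_15 has 15^{15 − 2} = 1946195068359375 labelled spanning trees.
For each such spanning tree H, let X_H = 1 if all 14 edges of H are present in G. Then P[X_H = 1] = p^{14} = (3/5)^{14} = 4782969/6103515625.
By linearity of expectation: E[X] = Σ_H E[X_H] = 1946195068359375 · p^{14} = 1946195068359375 · 4782969/6103515625 = 7625597484987/5.
Numerically: E[X] ≈ 1.52512e+12.

E[X] = 1946195068359375 · (3/5)^{14} = 7625597484987/5 ≈ 1.52512e+12.


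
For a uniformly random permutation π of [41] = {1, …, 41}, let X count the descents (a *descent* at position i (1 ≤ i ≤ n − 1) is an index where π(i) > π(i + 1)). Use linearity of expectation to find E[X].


Write X = Σ X_I over i = 1, …, 40, with X_I the indicator of one descent.
There are 40 indicators.
For each fixed i, the pair (π(i), π(i+1)) is a uniformly random ordered pair of distinct values from {1, …, 41}; by symmetry P[π(i) > π(i+1)] = 1/2.
By linearity: E[X] = 40 · (1/2) = (41 − 1) · (1/2) = 20 ≈ 20.00000.

E[X] = 20 = 20.00000.


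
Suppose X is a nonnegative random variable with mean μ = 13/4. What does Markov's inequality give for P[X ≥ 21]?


μ = E[X] = 13/4, a = 21.
Markov: P[X ≥ 21] ≤ μ/a = (13/4)/21 = 13/84.
Numerically: ≈ 0.155.
(Since a = 21 > μ = 3.250, the bound 13/84 is < 1 and informative.)

P[X ≥ 21] ≤ 13/84 ≈ 0.155.


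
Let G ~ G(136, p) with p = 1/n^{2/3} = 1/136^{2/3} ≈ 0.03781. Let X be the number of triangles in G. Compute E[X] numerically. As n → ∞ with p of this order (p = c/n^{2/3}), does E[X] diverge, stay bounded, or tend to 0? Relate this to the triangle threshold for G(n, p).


Number of potential triangles: C(136, 3) = 410040.
Each occurs with probability p³ ≈ (0.03781)³ ≈ 5.406574e-05.
By linearity: E[X] = C(136, 3)·p³ ≈ 410040 · 5.406574e-05 ≈ 22.1691.
Since α = 2/3 < 1, p = c/n^{2/3} ≫ 1/n is above the triangle threshold p ~ 1/n. Asymptotically E[X] ~ (c³/6)·n^{3(1−α)} = (1³/6)·n^{1} → ∞; triangles are abundant w.h.p.

E[X] ≈ 22.1691; in regime p = Θ(1/n^{2/3}) E[X] diverges (above the triangle threshold p ~ 1/n).


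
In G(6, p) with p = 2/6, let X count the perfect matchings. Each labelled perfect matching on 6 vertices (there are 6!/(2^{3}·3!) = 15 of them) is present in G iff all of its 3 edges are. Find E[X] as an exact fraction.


K_6 has 6!/(2^{3}·3!) = 15 labelled perfect matchings.
For each such perfect matching H, let X_H = 1 if all 3 edges of H are present in G. Then P[X_H = 1] = p^{3} = (1/3)^{3} = 1/27.
By linearity of expectation: E[X] = Σ_H E[X_H] = 15 · p^{3} = 15 · 1/27 = 5/9.
Numerically: E[X] ≈ 0.55556.

E[X] = 15 · (1/3)^{3} = 5/9 ≈ 0.55556.


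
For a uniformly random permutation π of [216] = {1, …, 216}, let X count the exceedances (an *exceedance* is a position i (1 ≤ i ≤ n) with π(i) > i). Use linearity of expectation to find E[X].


Write X = Σ_{i=1}^{216} X_i, where X_i = 1_{π(i) > i}.
For each fixed i, π(i) is uniform over {1, …, 216} (marginal of a uniform permutation), so P[π(i) > i] = (n − i)/n. Summing: Σ_{i=1}^{216} (n − i)/n = (0 + 1 + … + 215)/216 = 216(216 − 1)/(2·216) = (216 − 1)/2.
Hence E[X] = Σ_{i=1}^{216} (216 − i)/216 = 215/2 ≈ 107.500.

E[X] = 215/2 = 107.500.


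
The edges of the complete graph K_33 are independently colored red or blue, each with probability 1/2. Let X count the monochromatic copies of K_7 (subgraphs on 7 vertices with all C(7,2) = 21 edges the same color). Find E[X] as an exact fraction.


Let X = Σ_S X_S over the C(33, 7) = 4272048 subsets S of size 7, where X_S = 1 if the K_7 on S is monochromatic.
For a fixed S, the K_7 on S has C(7, 2) = 21 edges. P[all 21 edges red] = (1/2)^21, and likewise for blue, so P[monochromatic] = 2·(1/2)^21 = 2^{1 − 21} = 1/1048576.
By linearity: E[X] = C(33, 7) · 2^{1 − 21} = 4272048 · 1/1048576 = 267003/65536.
Numerically: E[X] ≈ 4.074142.

E[X] = C(33,7)·2^(1−C(7,2)) = 267003/65536 ≈ 4.074142.


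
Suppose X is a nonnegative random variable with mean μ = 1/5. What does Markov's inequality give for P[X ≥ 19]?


μ = E[X] = 1/5, a = 19.
Markov: P[X ≥ 19] ≤ μ/a = (1/5)/19 = 1/95.
Numerically: ≈ 0.01053.
(Since a = 19 > μ = 0.20000, the bound 1/95 is < 1 and informative.)

P[X ≥ 19] ≤ 1/95 ≈ 0.01053.


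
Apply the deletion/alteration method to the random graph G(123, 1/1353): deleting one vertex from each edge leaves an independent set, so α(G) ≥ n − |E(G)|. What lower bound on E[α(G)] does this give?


E[|E(G)|] = C(123, 2)·p = 7503 · (1/1353) = 61/11.
E[α(G)] ≥ n − E[|E(G)|] = 123 − 61/11 = 1292/11.
Numerically: ≈ 117.4545.
(This is only a lower bound; the true E[α(G)] may be larger.)

E[α(G)] ≥ 1292/11 ≈ 117.4545.


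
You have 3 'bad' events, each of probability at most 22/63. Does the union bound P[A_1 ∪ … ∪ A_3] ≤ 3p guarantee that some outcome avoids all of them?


Union bound: P[∪_{i=1}^{3} A_i] ≤ Σ_i P[A_i] ≤ 3·p = 3·(22/63) = 22/21.
Numerically: 22/21 ≈ 1.0476.
Is 22/21 < 1? NO.
Since the bound 22/21 is ≥ 1, the union bound is uninformative here; it does NOT by itself certify existence.

3·p = 22/21 ≈ 1.0476; existence NOT certified by the union bound.


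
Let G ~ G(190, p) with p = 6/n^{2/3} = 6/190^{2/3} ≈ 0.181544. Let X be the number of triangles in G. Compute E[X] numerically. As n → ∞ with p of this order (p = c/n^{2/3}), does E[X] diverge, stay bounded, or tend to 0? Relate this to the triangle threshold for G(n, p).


Number of potential triangles: C(190, 3) = 1125180.
Each occurs with probability p³ ≈ (0.181544)³ ≈ 5.98337950e-03.
By linearity: E[X] = C(190, 3)·p³ ≈ 1125180 · 5.98337950e-03 ≈ 6732.378947.
Since α = 2/3 < 1, p = c/n^{2/3} ≫ 1/n is above the triangle threshold p ~ 1/n. Asymptotically E[X] ~ (c³/6)·n^{3(1−α)} = (6³/6)·n^{1} → ∞; triangles are abundant w.h.p.

E[X] ≈ 6732.378947; in regime p = Θ(1/n^{2/3}) E[X] diverges (above the triangle threshold p ~ 1/n).


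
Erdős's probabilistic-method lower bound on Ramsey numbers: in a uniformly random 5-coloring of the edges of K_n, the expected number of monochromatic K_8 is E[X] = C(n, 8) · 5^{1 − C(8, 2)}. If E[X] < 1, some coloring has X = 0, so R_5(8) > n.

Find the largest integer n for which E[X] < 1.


We need C(n, 8) · 5^{1 − 28} < 1, i.e. C(n, 8) < 5^{28 − 1} = 7450580596923828125.
Check values of n near the boundary:
  n = 862: C(862, 8) = 7317951015318931845; 7317951015318931845 < 7450580596923828125? YES
  n = 863: C(863, 8) = 7386423071602617757; 7386423071602617757 < 7450580596923828125? YES
  n = 864: C(864, 8) = 7455455062926006708; 7455455062926006708 < 7450580596923828125? NO
  n = 865: C(865, 8) = 7525050909487743060; 7525050909487743060 < 7450580596923828125? NO
  n = 866: C(866, 8) = 7595214554331451620; 7595214554331451620 < 7450580596923828125? NO
The largest n with C(n, 8) < 7450580596923828125 is n = 863 (where E[X] = 7386423071602617757/7450580596923828125 ≈ 0.9914). Hence R_5(8) > 863, i.e. R_5(8) ≥ 864.

Largest n = 863; hence R_5(8) > 863.


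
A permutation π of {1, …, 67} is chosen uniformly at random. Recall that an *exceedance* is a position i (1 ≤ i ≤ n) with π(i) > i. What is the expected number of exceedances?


Write X = Σ_{i=1}^{67} X_i, where X_i = 1_{π(i) > i}.
For each fixed i, π(i) is uniform over {1, …, 67} (marginal of a uniform permutation), so P[π(i) > i] = (n − i)/n. Summing: Σ_{i=1}^{67} (n − i)/n = (0 + 1 + … + 66)/67 = 67(67 − 1)/(2·67) = (67 − 1)/2.
Hence E[X] = Σ_{i=1}^{67} (67 − i)/67 = 33 ≈ 33.000.

E[X] = 33 = 33.000.


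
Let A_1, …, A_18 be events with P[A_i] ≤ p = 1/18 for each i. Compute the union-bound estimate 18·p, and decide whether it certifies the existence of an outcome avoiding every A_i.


Union bound: P[∪_{i=1}^{18} A_i] ≤ Σ_i P[A_i] ≤ 18·p = 18·(1/18) = 1.
Numerically: 1 ≈ 1.0000.
Is 1 < 1? NO.
Since the bound 1 is ≥ 1, the union bound is uninformative here; it does NOT by itself certify existence.

18·p = 1 ≈ 1.0000; existence NOT certified by the union bound.


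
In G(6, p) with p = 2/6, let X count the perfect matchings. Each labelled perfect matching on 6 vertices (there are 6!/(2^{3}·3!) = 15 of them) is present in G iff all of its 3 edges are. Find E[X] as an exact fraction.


K_6 has 6!/(2^{3}·3!) = 15 labelled perfect matchings.
For each such perfect matching H, let X_H = 1 if all 3 edges of H are present in G. Then P[X_H = 1] = p^{3} = (1/3)^{3} = 1/27.
Summing the indicators: E[X] = Σ_H E[X_H] = 15 · p^{3} = 15 · 1/27 = 5/9.
Numerically: E[X] ≈ 0.555556.

E[X] = 15 · (1/3)^{3} = 5/9 ≈ 0.555556.


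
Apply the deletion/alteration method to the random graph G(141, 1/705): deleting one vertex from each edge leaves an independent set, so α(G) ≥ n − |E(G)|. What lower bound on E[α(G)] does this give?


E[|E(G)|] = C(141, 2)·p = 9870 · (1/705) = 14.
E[α(G)] ≥ n − E[|E(G)|] = 141 − 14 = 127.
Numerically: ≈ 127.0000.
(This is only a lower bound; the true E[α(G)] may be larger.)

E[α(G)] ≥ 127 ≈ 127.0000.


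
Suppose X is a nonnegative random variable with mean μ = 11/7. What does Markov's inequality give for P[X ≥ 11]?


μ = E[X] = 11/7, a = 11.
Markov: P[X ≥ 11] ≤ μ/a = (11/7)/11 = 1/7.
Numerically: ≈ 0.1429.
(Since a = 11 > μ = 1.5714, the bound 1/7 is < 1 and informative.)

P[X ≥ 11] ≤ 1/7 ≈ 0.1429.


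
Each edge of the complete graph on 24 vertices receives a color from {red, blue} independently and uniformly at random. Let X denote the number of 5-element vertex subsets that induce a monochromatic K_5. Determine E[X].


Let X = Σ_S X_S over the C(24, 5) = 42504 subsets S of size 5, where X_S = 1 if the K_5 on S is monochromatic.
For a fixed S, the K_5 on S has C(5, 2) = 10 edges. P[all 10 edges red] = (1/2)^10, and likewise for blue, so P[monochromatic] = 2·(1/2)^10 = 2^{1 − 10} = 1/512.
By linearity: E[X] = C(24, 5) · 2^{1 − 10} = 42504 · 1/512 = 5313/64.
Numerically: E[X] ≈ 83.015625.

E[X] = C(24,5)·2^(1−C(5,2)) = 5313/64 ≈ 83.015625.


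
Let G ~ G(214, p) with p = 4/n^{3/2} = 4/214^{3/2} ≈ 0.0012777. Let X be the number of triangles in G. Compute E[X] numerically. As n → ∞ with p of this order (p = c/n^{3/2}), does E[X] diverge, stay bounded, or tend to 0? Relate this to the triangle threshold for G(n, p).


Number of potential triangles: C(214, 3) = 1610564.
Each occurs with probability p³ ≈ (0.0012777)³ ≈ 2.0860177e-09.
By linearity: E[X] = C(214, 3)·p³ ≈ 1610564 · 2.0860177e-09 ≈ 0.00336.
Since α = 3/2 > 1, p = c/n^{3/2} = o(1/n) is below the triangle threshold p ~ 1/n. Asymptotically E[X] ~ (c³/6)·n^{3(1−α)} = (4³/6)·n^{-1.5} → 0, so by Markov's inequality G has no triangles w.h.p.

E[X] ≈ 0.00336; in regime p = Θ(1/n^{3/2}) E[X] tends to 0 (below the triangle threshold p ~ 1/n).


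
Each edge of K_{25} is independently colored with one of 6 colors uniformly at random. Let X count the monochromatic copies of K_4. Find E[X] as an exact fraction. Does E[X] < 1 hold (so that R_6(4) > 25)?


E[X] = C(25, 4) · 6^{1 − 6} = 12650 · 6^{−5} = 12650/7776.
As a reduced fraction: E[X] = 6325/3888 ≈ 1.6268004.
Is E[X] < 1? NO.
Since E[X] ≥ 1, the first-moment bound is inconclusive at n = 25; it does NOT by itself certify R_6(4) > 25.

E[X] = 6325/3888 ≈ 1.6268004; E[X] ≥ 1; first-moment method inconclusive here.


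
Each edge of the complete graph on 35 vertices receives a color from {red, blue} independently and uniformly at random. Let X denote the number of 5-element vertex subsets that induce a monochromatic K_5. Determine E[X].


Let X = Σ_S X_S over the C(35, 5) = 324632 subsets S of size 5, where X_S = 1 if the K_5 on S is monochromatic.
For a fixed S, the K_5 on S has C(5, 2) = 10 edges. P[all 10 edges red] = (1/2)^10, and likewise for blue, so P[monochromatic] = 2·(1/2)^10 = 2^{1 − 10} = 1/512.
Summing: E[X] = C(35, 5) · 2^{1 − 10} = 324632 · 1/512 = 40579/64.
Numerically: E[X] ≈ 634.047.

E[X] = C(35,5)·2^(1−C(5,2)) = 40579/64 ≈ 634.047.


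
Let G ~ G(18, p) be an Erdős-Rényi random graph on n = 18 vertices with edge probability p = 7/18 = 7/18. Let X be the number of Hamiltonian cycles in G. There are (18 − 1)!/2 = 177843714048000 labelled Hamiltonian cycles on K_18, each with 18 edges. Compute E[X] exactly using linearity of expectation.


K_18 has (18 − 1)!/2 = 177843714048000 labelled Hamiltonian cycles.
For each such Hamiltonian cycle H, let X_H = 1 if all 18 edges of H are present in G. Then P[X_H = 1] = p^{18} = (7/18)^{18} = 1628413597910449/39346408075296537575424.
By linearity of expectation: E[X] = Σ_H E[X_H] = 177843714048000 · p^{18} = 177843714048000 · 1628413597910449/39346408075296537575424 = 24246874921186846803875/3294258113514384.
Numerically: E[X] ≈ 7.3603e+06.

E[X] = 177843714048000 · (7/18)^{18} = 24246874921186846803875/3294258113514384 ≈ 7.3603e+06.


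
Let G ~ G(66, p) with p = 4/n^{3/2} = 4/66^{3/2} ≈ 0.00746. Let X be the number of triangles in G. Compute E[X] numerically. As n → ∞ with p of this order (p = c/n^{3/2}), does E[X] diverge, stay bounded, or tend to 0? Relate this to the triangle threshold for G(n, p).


Number of potential triangles: C(66, 3) = 45760.
Each occurs with probability p³ ≈ (0.00746)³ ≈ 4.15176e-07.
By linearity: E[X] = C(66, 3)·p³ ≈ 45760 · 4.15176e-07 ≈ 0.019.
Since α = 3/2 > 1, p = c/n^{3/2} = o(1/n) is below the triangle threshold p ~ 1/n. Asymptotically E[X] ~ (c³/6)·n^{3(1−α)} = (4³/6)·n^{-1.5} → 0, so by Markov's inequality G has no triangles w.h.p.

E[X] ≈ 0.019; in regime p = Θ(1/n^{3/2}) E[X] tends to 0 (below the triangle threshold p ~ 1/n).


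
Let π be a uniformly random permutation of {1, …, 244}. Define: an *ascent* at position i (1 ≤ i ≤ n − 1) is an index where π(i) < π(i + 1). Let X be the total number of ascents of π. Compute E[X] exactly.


Write X = Σ X_I over i = 1, …, 243, with X_I the indicator of one ascent.
There are 243 indicators.
For each fixed i, the pair (π(i), π(i+1)) is a uniformly random ordered pair of distinct values from {1, …, 244}; by symmetry P[π(i) < π(i+1)] = 1/2.
By linearity: E[X] = 243 · (1/2) = (244 − 1) · (1/2) = 243/2 ≈ 121.5000.

E[X] = 243/2 = 121.5000.


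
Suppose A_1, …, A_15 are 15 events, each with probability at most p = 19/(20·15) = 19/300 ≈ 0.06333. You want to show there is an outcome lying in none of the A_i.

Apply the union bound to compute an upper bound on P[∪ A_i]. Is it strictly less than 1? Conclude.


Union bound: P[∪_{i=1}^{15} A_i] ≤ Σ_i P[A_i] ≤ 15·p = 15·(19/300) = 19/20.
Numerically: 19/20 ≈ 0.95000.
Is 19/20 < 1? YES.
Since P[∪ A_i] ≤ 19/20 < 1, the complement has P[∩ A_i^c] ≥ 1 − 19/20 = 1/20 > 0, so some outcome avoids every A_i.

15·p = 19/20 ≈ 0.95000; existence CERTIFIED by the union bound.


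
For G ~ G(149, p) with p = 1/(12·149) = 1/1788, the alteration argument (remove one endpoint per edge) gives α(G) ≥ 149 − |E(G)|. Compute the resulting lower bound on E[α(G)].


E[|E(G)|] = C(149, 2)·p = 11026 · (1/1788) = 37/6.
E[α(G)] ≥ n − E[|E(G)|] = 149 − 37/6 = 857/6.
Numerically: ≈ 142.8333.
(This is only a lower bound; the true E[α(G)] may be larger.)

E[α(G)] ≥ 857/6 ≈ 142.8333.


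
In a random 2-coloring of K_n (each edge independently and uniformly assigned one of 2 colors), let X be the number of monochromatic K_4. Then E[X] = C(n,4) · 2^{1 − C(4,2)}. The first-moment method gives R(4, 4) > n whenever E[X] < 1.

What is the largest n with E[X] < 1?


We need C(n, 4) · 2^{1 − 6} < 1, i.e. C(n, 4) < 2^{6 − 1} = 32.
Check values of n near the boundary:
  n = 5: C(5, 4) = 5; 5 < 32? YES
  n = 6: C(6, 4) = 15; 15 < 32? YES
  n = 7: C(7, 4) = 35; 35 < 32? NO
  n = 8: C(8, 4) = 70; 70 < 32? NO
  n = 9: C(9, 4) = 126; 126 < 32? NO
The largest n with C(n, 4) < 32 is n = 6 (where E[X] = 15/32 ≈ 0.46875). Hence R(4, 4) > 6, i.e. R(4, 4) ≥ 7.

Largest n = 6; hence R(4, 4) > 6.


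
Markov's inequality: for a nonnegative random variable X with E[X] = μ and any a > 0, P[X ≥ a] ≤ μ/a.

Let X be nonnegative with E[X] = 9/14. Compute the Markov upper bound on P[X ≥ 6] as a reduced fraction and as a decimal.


μ = E[X] = 9/14, a = 6.
Markov: P[X ≥ 6] ≤ μ/a = (9/14)/6 = 3/28.
Numerically: ≈ 0.10714.
(Since a = 6 > μ = 0.64286, the bound 3/28 is < 1 and informative.)

P[X ≥ 6] ≤ 3/28 ≈ 0.10714.


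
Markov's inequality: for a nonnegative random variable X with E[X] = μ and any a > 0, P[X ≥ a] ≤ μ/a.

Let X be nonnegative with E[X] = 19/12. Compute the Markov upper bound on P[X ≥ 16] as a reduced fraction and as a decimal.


μ = E[X] = 19/12, a = 16.
Markov: P[X ≥ 16] ≤ μ/a = (19/12)/16 = 19/192.
Numerically: ≈ 0.098958.
(Since a = 16 > μ = 1.583333, the bound 19/192 is < 1 and informative.)

P[X ≥ 16] ≤ 19/192 ≈ 0.098958.


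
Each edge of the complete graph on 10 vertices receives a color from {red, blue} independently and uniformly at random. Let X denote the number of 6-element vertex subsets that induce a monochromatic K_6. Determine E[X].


Let X = Σ_S X_S over the C(10, 6) = 210 subsets S of size 6, where X_S = 1 if the K_6 on S is monochromatic.
For a fixed S, the K_6 on S has C(6, 2) = 15 edges. P[all 15 edges red] = (1/2)^15, and likewise for blue, so P[monochromatic] = 2·(1/2)^15 = 2^{1 − 15} = 1/16384.
By linearity: E[X] = C(10, 6) · 2^{1 − 15} = 210 · 1/16384 = 105/8192.
Numerically: E[X] ≈ 0.013.

E[X] = C(10,6)·2^(1−C(6,2)) = 105/8192 ≈ 0.013.


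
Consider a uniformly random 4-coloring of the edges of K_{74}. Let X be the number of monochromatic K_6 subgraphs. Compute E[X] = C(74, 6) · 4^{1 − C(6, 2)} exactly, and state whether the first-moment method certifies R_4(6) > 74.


E[X] = C(74, 6) · 4^{1 − 15} = 185250786 · 4^{−14} = 185250786/268435456.
As a reduced fraction: E[X] = 92625393/134217728 ≈ 0.690113.
Is E[X] < 1? YES.
Since E[X] < 1, there exists a 4-coloring of K_{74} with no monochromatic K_6; hence R_4(6) > 74.

E[X] = 92625393/134217728 ≈ 0.690113; E[X] < 1, so R_4(6) > 74.


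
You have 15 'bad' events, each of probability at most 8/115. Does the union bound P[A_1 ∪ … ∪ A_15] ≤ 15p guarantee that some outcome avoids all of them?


Union bound: P[∪_{i=1}^{15} A_i] ≤ Σ_i P[A_i] ≤ 15·p = 15·(8/115) = 24/23.
Numerically: 24/23 ≈ 1.04348.
Is 24/23 < 1? NO.
Since the bound 24/23 is ≥ 1, the union bound is uninformative here; it does NOT by itself certify existence.

15·p = 24/23 ≈ 1.04348; existence NOT certified by the union bound.


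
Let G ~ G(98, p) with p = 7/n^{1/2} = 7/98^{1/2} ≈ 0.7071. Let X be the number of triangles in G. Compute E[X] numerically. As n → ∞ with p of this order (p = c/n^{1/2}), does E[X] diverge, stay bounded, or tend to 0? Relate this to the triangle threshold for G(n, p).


Number of potential triangles: C(98, 3) = 152096.
Each occurs with probability p³ ≈ (0.7071)³ ≈ 3.535534e-01.
By linearity: E[X] = C(98, 3)·p³ ≈ 152096 · 3.535534e-01 ≈ 53774.0565.
Since α = 1/2 < 1, p = c/n^{1/2} ≫ 1/n is above the triangle threshold p ~ 1/n. Asymptotically E[X] ~ (c³/6)·n^{3(1−α)} = (7³/6)·n^{1.5} → ∞; triangles are abundant w.h.p.

E[X] ≈ 53774.0565; in regime p = Θ(1/n^{1/2}) E[X] diverges (above the triangle threshold p ~ 1/n).


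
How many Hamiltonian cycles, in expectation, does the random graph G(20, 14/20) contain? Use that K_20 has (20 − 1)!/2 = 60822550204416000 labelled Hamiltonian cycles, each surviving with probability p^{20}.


K_20 has (20 − 1)!/2 = 60822550204416000 labelled Hamiltonian cycles.
For each such Hamiltonian cycle H, let X_H = 1 if all 20 edges of H are present in G. Then P[X_H = 1] = p^{20} = (7/10)^{20} = 79792266297612001/100000000000000000000.
By linearity of expectation: E[X] = Σ_H E[X_H] = 60822550204416000 · p^{20} = 60822550204416000 · 79792266297612001/100000000000000000000 = 1184855742873690605203907421/24414062500000.
Numerically: E[X] ≈ 4.8532e+13.

E[X] = 60822550204416000 · (7/10)^{20} = 1184855742873690605203907421/24414062500000 ≈ 4.8532e+13.


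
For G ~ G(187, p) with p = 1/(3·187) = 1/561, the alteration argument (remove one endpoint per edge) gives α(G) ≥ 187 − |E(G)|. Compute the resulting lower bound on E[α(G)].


E[|E(G)|] = C(187, 2)·p = 17391 · (1/561) = 31.
E[α(G)] ≥ n − E[|E(G)|] = 187 − 31 = 156.
Numerically: ≈ 156.0000.
(This is only a lower bound; the true E[α(G)] may be larger.)

E[α(G)] ≥ 156 ≈ 156.0000.


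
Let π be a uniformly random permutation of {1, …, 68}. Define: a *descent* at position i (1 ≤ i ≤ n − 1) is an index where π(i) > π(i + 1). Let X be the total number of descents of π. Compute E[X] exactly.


Write X = Σ X_I over i = 1, …, 67, with X_I the indicator of one descent.
There are 67 indicators.
For each fixed i, the pair (π(i), π(i+1)) is a uniformly random ordered pair of distinct values from {1, …, 68}; by symmetry P[π(i) > π(i+1)] = 1/2.
By linearity: E[X] = 67 · (1/2) = (68 − 1) · (1/2) = 67/2 ≈ 33.500.

E[X] = 67/2 = 33.500.


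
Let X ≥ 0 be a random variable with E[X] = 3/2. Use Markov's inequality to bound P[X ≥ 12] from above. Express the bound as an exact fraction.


μ = E[X] = 3/2, a = 12.
Markov: P[X ≥ 12] ≤ μ/a = (3/2)/12 = 1/8.
Numerically: ≈ 0.125.
(Since a = 12 > μ = 1.500, the bound 1/8 is < 1 and informative.)

P[X ≥ 12] ≤ 1/8 ≈ 0.125.


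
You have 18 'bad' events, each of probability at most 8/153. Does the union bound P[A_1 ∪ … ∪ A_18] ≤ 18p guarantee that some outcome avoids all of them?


Union bound: P[∪_{i=1}^{18} A_i] ≤ Σ_i P[A_i] ≤ 18·p = 18·(8/153) = 16/17.
Numerically: 16/17 ≈ 0.941176.
Is 16/17 < 1? YES.
Since P[∪ A_i] ≤ 16/17 < 1, the complement has P[∩ A_i^c] ≥ 1 − 16/17 = 1/17 > 0, so some outcome avoids every A_i.

18·p = 16/17 ≈ 0.941176; existence CERTIFIED by the union bound.


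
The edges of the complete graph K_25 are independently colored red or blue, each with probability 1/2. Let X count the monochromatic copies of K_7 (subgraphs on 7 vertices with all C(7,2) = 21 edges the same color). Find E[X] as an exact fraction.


Let X = Σ_S X_S over the C(25, 7) = 480700 subsets S of size 7, where X_S = 1 if the K_7 on S is monochromatic.
For a fixed S, the K_7 on S has C(7, 2) = 21 edges. P[all 21 edges red] = (1/2)^21, and likewise for blue, so P[monochromatic] = 2·(1/2)^21 = 2^{1 − 21} = 1/1048576.
Summing: E[X] = C(25, 7) · 2^{1 − 21} = 480700 · 1/1048576 = 120175/262144.
Numerically: E[X] ≈ 0.458431.

E[X] = C(25,7)·2^(1−C(7,2)) = 120175/262144 ≈ 0.458431.


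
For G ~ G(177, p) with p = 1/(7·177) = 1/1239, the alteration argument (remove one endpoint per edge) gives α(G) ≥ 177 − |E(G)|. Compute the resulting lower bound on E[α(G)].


E[|E(G)|] = C(177, 2)·p = 15576 · (1/1239) = 88/7.
E[α(G)] ≥ n − E[|E(G)|] = 177 − 88/7 = 1151/7.
Numerically: ≈ 164.429.
(This is only a lower bound; the true E[α(G)] may be larger.)

E[α(G)] ≥ 1151/7 ≈ 164.429.


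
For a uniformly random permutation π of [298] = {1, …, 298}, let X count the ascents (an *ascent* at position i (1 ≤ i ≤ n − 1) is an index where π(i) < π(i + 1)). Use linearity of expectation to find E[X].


Write X = Σ X_I over i = 1, …, 297, with X_I the indicator of one ascent.
There are 297 indicators.
For each fixed i, the pair (π(i), π(i+1)) is a uniformly random ordered pair of distinct values from {1, …, 298}; by symmetry P[π(i) < π(i+1)] = 1/2.
By linearity: E[X] = 297 · (1/2) = (298 − 1) · (1/2) = 297/2 ≈ 148.500.

E[X] = 297/2 = 148.500.


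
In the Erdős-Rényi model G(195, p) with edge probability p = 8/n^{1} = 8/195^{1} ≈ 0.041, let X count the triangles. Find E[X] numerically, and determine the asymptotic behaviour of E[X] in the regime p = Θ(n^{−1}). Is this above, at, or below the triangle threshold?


Number of potential triangles: C(195, 3) = 1216865.
Each occurs with probability p³ ≈ (0.041)³ ≈ 6.90504e-05.
By linearity: E[X] = C(195, 3)·p³ ≈ 1216865 · 6.90504e-05 ≈ 84.025.
Here α = 1, so p = 8/n is exactly at the triangle threshold p ~ 1/n. Asymptotically E[X] → c³/6 = 8³/6 = 256/3 ≈ 85.333, a bounded constant. In this regime the triangle count is asymptotically Poisson(c³/6).

E[X] ≈ 84.025; in regime p = Θ(1/n^{1}) E[X] stays bounded (at the triangle threshold p ~ 1/n).


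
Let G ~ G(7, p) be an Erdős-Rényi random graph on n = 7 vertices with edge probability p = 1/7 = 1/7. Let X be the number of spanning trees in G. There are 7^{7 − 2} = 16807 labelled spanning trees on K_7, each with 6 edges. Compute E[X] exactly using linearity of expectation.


K_7 has 7^{7 − 2} = 16807 labelled spanning trees.
For each such spanning tree H, let X_H = 1 if all 6 edges of H are present in G. Then P[X_H = 1] = p^{6} = (1/7)^{6} = 1/117649.
Summing the indicators: E[X] = Σ_H E[X_H] = 16807 · p^{6} = 16807 · 1/117649 = 1/7.
Numerically: E[X] ≈ 0.143.

E[X] = 16807 · (1/7)^{6} = 1/7 ≈ 0.143.


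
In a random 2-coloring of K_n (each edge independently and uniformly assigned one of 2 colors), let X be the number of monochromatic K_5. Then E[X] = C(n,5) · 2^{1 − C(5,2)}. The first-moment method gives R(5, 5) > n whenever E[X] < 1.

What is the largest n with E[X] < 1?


We need C(n, 5) · 2^{1 − 10} < 1, i.e. C(n, 5) < 2^{10 − 1} = 512.
Check values of n near the boundary:
  n = 7: C(7, 5) = 21; 21 < 512? YES
  n = 8: C(8, 5) = 56; 56 < 512? YES
  n = 9: C(9, 5) = 126; 126 < 512? YES
  n = 10: C(10, 5) = 252; 252 < 512? YES
  n = 11: C(11, 5) = 462; 462 < 512? YES
  n = 12: C(12, 5) = 792; 792 < 512? NO
  n = 13: C(13, 5) = 1287; 1287 < 512? NO
The largest n with C(n, 5) < 512 is n = 11 (where E[X] = 231/256 ≈ 0.9023). Hence R(5, 5) > 11, i.e. R(5, 5) ≥ 12.

Largest n = 11; hence R(5, 5) > 11.


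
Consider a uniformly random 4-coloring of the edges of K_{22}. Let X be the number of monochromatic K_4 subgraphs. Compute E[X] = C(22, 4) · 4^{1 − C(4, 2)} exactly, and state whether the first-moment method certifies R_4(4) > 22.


E[X] = C(22, 4) · 4^{1 − 6} = 7315 · 4^{−5} = 7315/1024.
As a reduced fraction: E[X] = 7315/1024 ≈ 7.1436.
Is E[X] < 1? NO.
Since E[X] ≥ 1, the first-moment bound is inconclusive at n = 22; it does NOT by itself certify R_4(4) > 22.

E[X] = 7315/1024 ≈ 7.1436; E[X] ≥ 1; first-moment method inconclusive here.


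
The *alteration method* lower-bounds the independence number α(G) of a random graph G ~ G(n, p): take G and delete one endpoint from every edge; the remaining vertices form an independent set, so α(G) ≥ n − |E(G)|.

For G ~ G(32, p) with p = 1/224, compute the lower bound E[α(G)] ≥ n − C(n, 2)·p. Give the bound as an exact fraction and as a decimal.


E[|E(G)|] = C(32, 2)·p = 496 · (1/224) = 31/14.
E[α(G)] ≥ n − E[|E(G)|] = 32 − 31/14 = 417/14.
Numerically: ≈ 29.7857.
(This is only a lower bound; the true E[α(G)] may be larger.)

E[α(G)] ≥ 417/14 ≈ 29.7857.


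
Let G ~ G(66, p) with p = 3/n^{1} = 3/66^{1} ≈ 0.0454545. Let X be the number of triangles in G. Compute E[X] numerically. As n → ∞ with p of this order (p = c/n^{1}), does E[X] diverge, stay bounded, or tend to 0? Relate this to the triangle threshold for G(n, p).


Number of potential triangles: C(66, 3) = 45760.
Each occurs with probability p³ ≈ (0.0454545)³ ≈ 9.39143501e-05.
By linearity: E[X] = C(66, 3)·p³ ≈ 45760 · 9.39143501e-05 ≈ 4.297521.
Here α = 1, so p = 3/n is exactly at the triangle threshold p ~ 1/n. Asymptotically E[X] → c³/6 = 3³/6 = 9/2 ≈ 4.500000, a bounded constant. In this regime the triangle count is asymptotically Poisson(c³/6).

E[X] ≈ 4.297521; in regime p = Θ(1/n^{1}) E[X] stays bounded (at the triangle threshold p ~ 1/n).


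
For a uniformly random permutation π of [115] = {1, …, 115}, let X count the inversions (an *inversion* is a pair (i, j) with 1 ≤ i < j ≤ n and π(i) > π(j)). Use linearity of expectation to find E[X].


Write X = Σ X_I over the C(115, 2) = 6555 pairs i < j, with X_I the indicator of one inversion.
There are 6555 indicators.
For each fixed pair i < j, the values π(i) and π(j) are two distinct elements of {1, …, 115} in uniformly random order; by symmetry P[π(i) > π(j)] = 1/2.
By linearity: E[X] = 6555 · (1/2) = C(115, 2) · (1/2) = 6555/2 = 6555/2 ≈ 3277.5000.

E[X] = 6555/2 = 3277.5000.


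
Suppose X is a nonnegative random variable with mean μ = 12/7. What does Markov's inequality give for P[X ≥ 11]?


μ = E[X] = 12/7, a = 11.
Markov: P[X ≥ 11] ≤ μ/a = (12/7)/11 = 12/77.
Numerically: ≈ 0.156.
(Since a = 11 > μ = 1.714, the bound 12/77 is < 1 and informative.)

P[X ≥ 11] ≤ 12/77 ≈ 0.156.


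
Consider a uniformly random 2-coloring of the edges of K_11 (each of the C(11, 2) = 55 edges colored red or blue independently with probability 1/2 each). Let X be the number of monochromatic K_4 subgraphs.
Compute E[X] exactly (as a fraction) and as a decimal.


Let X = Σ_S X_S over the C(11, 4) = 330 subsets S of size 4, where X_S = 1 if the K_4 on S is monochromatic.
For a fixed S, the K_4 on S has C(4, 2) = 6 edges. P[all 6 edges red] = (1/2)^6, and likewise for blue, so P[monochromatic] = 2·(1/2)^6 = 2^{1 − 6} = 1/32.
Summing: E[X] = C(11, 4) · 2^{1 − 6} = 330 · 1/32 = 165/16.
Numerically: E[X] ≈ 10.312500.

E[X] = C(11,4)·2^(1−C(4,2)) = 165/16 ≈ 10.312500.


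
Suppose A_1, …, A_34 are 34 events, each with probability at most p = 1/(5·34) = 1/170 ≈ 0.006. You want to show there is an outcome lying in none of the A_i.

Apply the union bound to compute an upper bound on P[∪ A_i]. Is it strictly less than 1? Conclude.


Union bound: P[∪_{i=1}^{34} A_i] ≤ Σ_i P[A_i] ≤ 34·p = 34·(1/170) = 1/5.
Numerically: 1/5 ≈ 0.200.
Is 1/5 < 1? YES.
Since P[∪ A_i] ≤ 1/5 < 1, the complement has P[∩ A_i^c] ≥ 1 − 1/5 = 4/5 > 0, so some outcome avoids every A_i.

34·p = 1/5 ≈ 0.200; existence CERTIFIED by the union bound.


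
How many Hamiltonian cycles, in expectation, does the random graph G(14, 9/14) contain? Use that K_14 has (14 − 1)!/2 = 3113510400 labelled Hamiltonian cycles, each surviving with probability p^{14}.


K_14 has (14 − 1)!/2 = 3113510400 labelled Hamiltonian cycles.
For each such Hamiltonian cycle H, let X_H = 1 if all 14 edges of H are present in G. Then P[X_H = 1] = p^{14} = (9/14)^{14} = 22876792454961/11112006825558016.
By linearity of expectation: E[X] = Σ_H E[X_H] = 3113510400 · p^{14} = 3113510400 · 22876792454961/11112006825558016 = 19873641525435994725/3100448333024.
Numerically: E[X] ≈ 6.40993e+06.

E[X] = 3113510400 · (9/14)^{14} = 19873641525435994725/3100448333024 ≈ 6.40993e+06.


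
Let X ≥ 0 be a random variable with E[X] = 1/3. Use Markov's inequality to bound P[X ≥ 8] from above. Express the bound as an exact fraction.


μ = E[X] = 1/3, a = 8.
Markov: P[X ≥ 8] ≤ μ/a = (1/3)/8 = 1/24.
Numerically: ≈ 0.04167.
(Since a = 8 > μ = 0.33333, the bound 1/24 is < 1 and informative.)

P[X ≥ 8] ≤ 1/24 ≈ 0.04167.


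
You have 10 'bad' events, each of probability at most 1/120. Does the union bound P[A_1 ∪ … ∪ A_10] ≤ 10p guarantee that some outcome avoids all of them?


Union bound: P[∪_{i=1}^{10} A_i] ≤ Σ_i P[A_i] ≤ 10·p = 10·(1/120) = 1/12.
Numerically: 1/12 ≈ 0.0833.
Is 1/12 < 1? YES.
Since P[∪ A_i] ≤ 1/12 < 1, the complement has P[∩ A_i^c] ≥ 1 − 1/12 = 11/12 > 0, so some outcome avoids every A_i.

10·p = 1/12 ≈ 0.0833; existence CERTIFIED by the union bound.


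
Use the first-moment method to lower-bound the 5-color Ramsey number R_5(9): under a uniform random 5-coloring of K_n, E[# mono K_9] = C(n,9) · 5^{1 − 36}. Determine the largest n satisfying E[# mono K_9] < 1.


We need C(n, 9) · 5^{1 − 36} < 1, i.e. C(n, 9) < 5^{36 − 1} = 2910383045673370361328125.
Check values of n near the boundary:
  n = 2165: C(2165, 9) = 2832220612024886803272630; 2832220612024886803272630 < 2910383045673370361328125? YES
  n = 2166: C(2166, 9) = 2844037944203015677277940; 2844037944203015677277940 < 2910383045673370361328125? YES
  n = 2167: C(2167, 9) = 2855899084841489792706810; 2855899084841489792706810 < 2910383045673370361328125? YES
  n = 2168: C(2168, 9) = 2867804175977929537095120; 2867804175977929537095120 < 2910383045673370361328125? YES
  n = 2169: C(2169, 9) = 2879753360044504243499683; 2879753360044504243499683 < 2910383045673370361328125? YES
  n = 2170: C(2170, 9) = 2891746779868845075610510; 2891746779868845075610510 < 2910383045673370361328125? YES
  n = 2171: C(2171, 9) = 2903784578674959601827205; 2903784578674959601827205 < 2910383045673370361328125? YES
  n = 2172: C(2172, 9) = 2915866900084148060642020; 2915866900084148060642020 < 2910383045673370361328125? NO
The largest n with C(n, 9) < 2910383045673370361328125 is n = 2171 (where E[X] = 580756915734991920365441/582076609134674072265625 ≈ 0.997733). Hence R_5(9) > 2171, i.e. R_5(9) ≥ 2172.

Largest n = 2171; hence R_5(9) > 2171.
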